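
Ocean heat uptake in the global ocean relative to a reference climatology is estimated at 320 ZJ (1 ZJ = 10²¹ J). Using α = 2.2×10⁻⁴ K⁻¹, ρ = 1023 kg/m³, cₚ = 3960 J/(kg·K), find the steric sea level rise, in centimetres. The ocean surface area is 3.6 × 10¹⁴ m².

Per unit area: Q = 320×10²¹ / (3.6×10¹⁴) ≈ 8.889×10⁸ J/m²
Δh = αQ/(ρcₚ) = 2.2×10⁻⁴ × 8.889×10⁸ / (1023 × 3960) ≈ 0.048273 m

Δh ≈ 4.8 cm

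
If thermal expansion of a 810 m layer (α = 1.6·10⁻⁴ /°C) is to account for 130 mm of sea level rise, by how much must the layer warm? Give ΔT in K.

ΔT = Δh/(αH) = 0.13 / (1.6×10⁻⁴ × 810) ≈ 1.003 K

ΔT ≈ 1.00 K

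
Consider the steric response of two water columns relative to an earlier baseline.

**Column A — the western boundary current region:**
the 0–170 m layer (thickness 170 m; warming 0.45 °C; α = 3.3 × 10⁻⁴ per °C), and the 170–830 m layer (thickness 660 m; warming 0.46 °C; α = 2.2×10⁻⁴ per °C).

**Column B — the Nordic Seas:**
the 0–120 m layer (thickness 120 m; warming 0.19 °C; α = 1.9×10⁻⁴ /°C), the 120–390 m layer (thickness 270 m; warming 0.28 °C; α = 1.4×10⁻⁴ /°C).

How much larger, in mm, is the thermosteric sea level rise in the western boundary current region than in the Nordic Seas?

A Layer 1: 170 × 0.45 × 3.3×10⁻⁴ = 0.025245 m
A Layer 2: 0.46 × 2.2×10⁻⁴ × 660 = 0.066792 m
A total: 0.092037 m
B 0–120 m: 120 × 0.19 × 1.9×10⁻⁴ = 0.004332 m
B 270 × 0.28 × 1.4×10⁻⁴ = 0.010584 m
B total: 0.014916 m
Difference: 0.092037 − 0.014916 = 0.077121 m

Δh_A − Δh_B ≈ 77 mm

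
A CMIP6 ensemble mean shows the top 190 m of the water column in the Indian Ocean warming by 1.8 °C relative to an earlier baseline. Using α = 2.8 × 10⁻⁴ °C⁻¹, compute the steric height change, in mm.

Δh = αΔT·H = 2.8×10⁻⁴ × 1.8 × 190 = 0.09576 m

about 96 mm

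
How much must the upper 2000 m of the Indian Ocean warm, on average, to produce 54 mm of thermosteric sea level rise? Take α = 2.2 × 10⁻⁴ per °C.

ΔT ≈ 0.123 °C

ΔT = Δh/(αH) = 0.054 / (2.2×10⁻⁴ × 2000) ≈ 0.1227 °C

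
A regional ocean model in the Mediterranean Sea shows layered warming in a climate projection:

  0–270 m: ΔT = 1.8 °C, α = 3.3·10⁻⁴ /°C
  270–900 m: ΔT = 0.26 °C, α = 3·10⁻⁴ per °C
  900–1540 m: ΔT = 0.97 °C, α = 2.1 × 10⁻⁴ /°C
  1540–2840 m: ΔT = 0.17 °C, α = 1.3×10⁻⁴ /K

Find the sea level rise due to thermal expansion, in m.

about 0.369 m

1.8 × 270 × 3.3×10⁻⁴ = 0.16038 m
270–900 m: 0.26 × 3×10⁻⁴ × 630 = 0.04914 m
900–1540 m: 640 × 0.97 × 2.1×10⁻⁴ = 0.130368 m
1540–2840 m: 1300 × 1.3×10⁻⁴ × 0.17 = 0.02873 m
Δh = 0.16038 + 0.04914 + 0.130368 + 0.02873 = 0.368618 m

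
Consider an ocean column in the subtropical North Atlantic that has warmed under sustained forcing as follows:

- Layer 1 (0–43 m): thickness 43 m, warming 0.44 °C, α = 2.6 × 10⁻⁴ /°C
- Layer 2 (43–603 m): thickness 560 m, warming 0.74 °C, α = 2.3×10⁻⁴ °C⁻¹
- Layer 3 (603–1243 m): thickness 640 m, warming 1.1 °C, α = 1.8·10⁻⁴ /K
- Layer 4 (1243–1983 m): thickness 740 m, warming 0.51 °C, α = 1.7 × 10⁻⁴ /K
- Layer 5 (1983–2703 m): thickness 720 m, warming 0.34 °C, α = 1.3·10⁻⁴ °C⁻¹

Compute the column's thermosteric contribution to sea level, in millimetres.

about 323 mm

Layer 1: 0.44 × 2.6×10⁻⁴ × 43 = 0.0049192 m
2.3×10⁻⁴ × 0.74 × 560 = 0.095312 m
603–1243 m: 640 × 1.1 × 1.8×10⁻⁴ = 0.12672 m
1243–1983 m: 740 × 0.51 × 1.7×10⁻⁴ = 0.064158 m
Layer 5: 0.34 × 720 × 1.3×10⁻⁴ = 0.031824 m
Δh = 0.0049192 + 0.095312 + 0.12672 + 0.064158 + 0.031824 = 0.3229332 m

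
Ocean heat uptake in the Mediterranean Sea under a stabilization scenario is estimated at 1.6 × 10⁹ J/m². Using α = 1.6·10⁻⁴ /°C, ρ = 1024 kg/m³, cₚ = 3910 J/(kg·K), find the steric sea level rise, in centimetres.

6.39 cm

Δh = αQ/(ρcₚ) = 1.6×10⁻⁴ × 1.6×10⁹ / (1024 × 3910) ≈ 0.063939 m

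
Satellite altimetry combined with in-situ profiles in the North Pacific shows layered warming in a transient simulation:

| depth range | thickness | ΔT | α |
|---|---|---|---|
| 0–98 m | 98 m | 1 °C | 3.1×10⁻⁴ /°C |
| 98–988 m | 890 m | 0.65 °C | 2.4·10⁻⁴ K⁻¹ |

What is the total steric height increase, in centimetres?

Δh ≈ 16.9 cm

1 × 98 × 3.1×10⁻⁴ = 0.03038 m
98–988 m: 2.4×10⁻⁴ × 890 × 0.65 = 0.13884 m
Δh = 0.03038 + 0.13884 = 0.16922 m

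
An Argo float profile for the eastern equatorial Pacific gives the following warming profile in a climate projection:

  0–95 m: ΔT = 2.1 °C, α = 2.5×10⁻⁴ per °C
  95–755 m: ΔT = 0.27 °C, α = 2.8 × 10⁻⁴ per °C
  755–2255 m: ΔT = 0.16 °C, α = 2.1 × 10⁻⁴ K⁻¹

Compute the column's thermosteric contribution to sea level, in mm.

Δh ≈ 150 mm

Layer 1: 95 × 2.1 × 2.5×10⁻⁴ = 0.049875 m
Layer 2: 660 × 0.27 × 2.8×10⁻⁴ = 0.049896 m
2.1×10⁻⁴ × 0.16 × 1500 = 0.05040 m
Δh = 0.049875 + 0.049896 + 0.05040 = 0.150171 m ≈ 150 mm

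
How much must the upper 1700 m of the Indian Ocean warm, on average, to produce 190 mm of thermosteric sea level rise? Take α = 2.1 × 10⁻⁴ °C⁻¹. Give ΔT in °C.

0.532 °C

ΔT = Δh/(αH) = 0.19 / (2.1×10⁻⁴ × 1700) ≈ 0.5322 °C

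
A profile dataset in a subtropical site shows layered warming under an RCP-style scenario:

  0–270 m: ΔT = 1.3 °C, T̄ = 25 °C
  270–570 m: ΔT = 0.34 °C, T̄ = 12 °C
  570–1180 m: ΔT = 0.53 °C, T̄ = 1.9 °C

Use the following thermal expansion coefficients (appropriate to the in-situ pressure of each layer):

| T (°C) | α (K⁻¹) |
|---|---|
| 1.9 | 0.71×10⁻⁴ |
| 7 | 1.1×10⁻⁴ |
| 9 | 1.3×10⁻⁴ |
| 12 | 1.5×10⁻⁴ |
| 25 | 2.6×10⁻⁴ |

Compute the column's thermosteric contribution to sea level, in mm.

Δh ≈ 130 mm

Layer 1 at 25 °C → α = 2.6×10⁻⁴ K⁻¹
Layer 2 at 12 °C → α = 1.5×10⁻⁴ K⁻¹
Layer 3 at 1.9 °C → α = 0.71×10⁻⁴ K⁻¹
270 × 2.6×10⁻⁴ × 1.3 = 0.09126 m
270–570 m: 1.5×10⁻⁴ × 300 × 0.34 = 0.01530 m
570–1180 m: 0.71×10⁻⁴ × 0.53 × 610 = 0.0229543 m
Δh = 0.09126 + 0.01530 + 0.0229543 = 0.1295143 m ≈ 130 mm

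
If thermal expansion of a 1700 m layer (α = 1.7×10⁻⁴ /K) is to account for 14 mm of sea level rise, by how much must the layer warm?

ΔT = Δh/(αH) = 0.014 / (1.7×10⁻⁴ × 1700) ≈ 0.04844 K

about 0.048 K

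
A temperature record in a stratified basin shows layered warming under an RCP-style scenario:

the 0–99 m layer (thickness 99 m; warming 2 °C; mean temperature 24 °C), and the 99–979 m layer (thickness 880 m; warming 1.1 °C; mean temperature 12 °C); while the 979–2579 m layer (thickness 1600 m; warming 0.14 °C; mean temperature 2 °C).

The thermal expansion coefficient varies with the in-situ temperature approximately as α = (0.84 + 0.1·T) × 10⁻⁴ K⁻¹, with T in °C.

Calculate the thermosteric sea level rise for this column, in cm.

Layer 1: α = (0.84 + 0.1×24)×10⁻⁴ = 3.24×10⁻⁴ K⁻¹
Layer 2: α = (0.84 + 0.1×12)×10⁻⁴ = 2.04×10⁻⁴ K⁻¹
Layer 3: α = (0.84 + 0.1×2)×10⁻⁴ = 1.04×10⁻⁴ K⁻¹
Layer 1: 99 × 2 × 3.24×10⁻⁴ = 0.064152 m
2.04×10⁻⁴ × 880 × 1.1 = 0.197472 m
Layer 3: 0.14 × 1600 × 1.04×10⁻⁴ = 0.023296 m
Δh = 0.064152 + 0.197472 + 0.023296 = 0.28492 m ≈ 28.5 cm

Δh = 28.5 cm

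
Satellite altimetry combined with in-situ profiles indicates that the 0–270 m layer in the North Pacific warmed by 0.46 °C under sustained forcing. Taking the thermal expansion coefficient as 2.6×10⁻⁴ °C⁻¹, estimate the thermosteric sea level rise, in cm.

3.23 cm

Δh = αΔT·H = 2.6×10⁻⁴ × 0.46 × 270 = 0.032292 m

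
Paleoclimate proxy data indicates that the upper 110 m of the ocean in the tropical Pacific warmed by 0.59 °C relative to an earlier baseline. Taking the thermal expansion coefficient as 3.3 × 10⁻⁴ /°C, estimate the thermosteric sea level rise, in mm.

21.4 mm

Δh = αΔT·H = 3.3×10⁻⁴ × 0.59 × 110 = 0.021417 m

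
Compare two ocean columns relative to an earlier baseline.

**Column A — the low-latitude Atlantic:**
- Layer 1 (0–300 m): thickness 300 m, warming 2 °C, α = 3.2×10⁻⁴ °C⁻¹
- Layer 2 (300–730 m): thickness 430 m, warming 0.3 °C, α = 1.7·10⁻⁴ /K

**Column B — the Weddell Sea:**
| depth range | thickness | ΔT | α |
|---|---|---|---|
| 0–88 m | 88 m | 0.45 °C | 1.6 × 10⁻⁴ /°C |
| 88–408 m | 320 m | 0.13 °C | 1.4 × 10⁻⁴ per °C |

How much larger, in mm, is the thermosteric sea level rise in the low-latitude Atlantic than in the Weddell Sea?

A 0–300 m: 300 × 3.2×10⁻⁴ × 2 = 0.19200 m
A 300–730 m: 0.3 × 1.7×10⁻⁴ × 430 = 0.02193 m
A total: 0.21393 m
B Layer 1: 0.45 × 1.6×10⁻⁴ × 88 = 0.006336 m
B Layer 2: 320 × 0.13 × 1.4×10⁻⁴ = 0.005824 m
B total: 0.01216 m
Difference: 0.21393 − 0.01216 = 0.20177 m

202 mm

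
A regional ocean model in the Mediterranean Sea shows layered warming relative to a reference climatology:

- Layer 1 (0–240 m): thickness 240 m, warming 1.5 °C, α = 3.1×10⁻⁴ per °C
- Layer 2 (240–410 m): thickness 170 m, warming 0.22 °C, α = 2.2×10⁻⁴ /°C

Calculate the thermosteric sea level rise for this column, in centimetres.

0–240 m: 240 × 1.5 × 3.1×10⁻⁴ = 0.11160 m
Layer 2: 170 × 2.2×10⁻⁴ × 0.22 = 0.008228 m
Δh = 0.11160 + 0.008228 = 0.119828 m

12.0 cm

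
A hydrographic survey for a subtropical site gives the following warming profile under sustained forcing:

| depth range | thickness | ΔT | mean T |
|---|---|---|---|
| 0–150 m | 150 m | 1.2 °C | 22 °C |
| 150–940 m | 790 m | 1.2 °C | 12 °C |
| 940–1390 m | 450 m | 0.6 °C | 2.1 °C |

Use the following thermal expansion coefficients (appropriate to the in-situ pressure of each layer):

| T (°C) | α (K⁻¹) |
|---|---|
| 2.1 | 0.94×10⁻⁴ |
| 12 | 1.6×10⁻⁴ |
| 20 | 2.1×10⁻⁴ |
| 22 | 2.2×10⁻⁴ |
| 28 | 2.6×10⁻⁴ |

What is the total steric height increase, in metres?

Δh ≈ 0.217 m

Layer 1 at 22 °C → α = 2.2×10⁻⁴ K⁻¹
Layer 2 at 12 °C → α = 1.6×10⁻⁴ K⁻¹
Layer 3 at 2.1 °C → α = 0.94×10⁻⁴ K⁻¹
2.2×10⁻⁴ × 150 × 1.2 = 0.03960 m
790 × 1.2 × 1.6×10⁻⁴ = 0.15168 m
940–1390 m: 0.6 × 450 × 0.94×10⁻⁴ = 0.02538 m
Δh = 0.03960 + 0.15168 + 0.02538 = 0.21666 m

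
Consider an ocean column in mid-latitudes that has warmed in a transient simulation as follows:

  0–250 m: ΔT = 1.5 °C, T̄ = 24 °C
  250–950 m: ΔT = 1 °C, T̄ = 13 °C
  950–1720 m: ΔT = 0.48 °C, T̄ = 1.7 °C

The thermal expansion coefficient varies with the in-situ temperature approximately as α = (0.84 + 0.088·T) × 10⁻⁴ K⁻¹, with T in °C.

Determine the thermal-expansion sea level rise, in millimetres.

Δh ≈ 286 mm

Layer 1: α = (0.84 + 0.088×24)×10⁻⁴ = 2.952×10⁻⁴ K⁻¹
Layer 2: α = (0.84 + 0.088×13)×10⁻⁴ = 1.984×10⁻⁴ K⁻¹
Layer 3: α = (0.84 + 0.088×1.7)×10⁻⁴ = 0.9896×10⁻⁴ K⁻¹
1.5 × 250 × 2.952×10⁻⁴ = 0.11070 m
Layer 2: 700 × 1 × 1.984×10⁻⁴ = 0.13888 m
950–1720 m: 0.9896×10⁻⁴ × 0.48 × 770 = 0.036575616 m
Δh = 0.11070 + 0.13888 + 0.036575616 = 0.286155616 m ≈ 286 mm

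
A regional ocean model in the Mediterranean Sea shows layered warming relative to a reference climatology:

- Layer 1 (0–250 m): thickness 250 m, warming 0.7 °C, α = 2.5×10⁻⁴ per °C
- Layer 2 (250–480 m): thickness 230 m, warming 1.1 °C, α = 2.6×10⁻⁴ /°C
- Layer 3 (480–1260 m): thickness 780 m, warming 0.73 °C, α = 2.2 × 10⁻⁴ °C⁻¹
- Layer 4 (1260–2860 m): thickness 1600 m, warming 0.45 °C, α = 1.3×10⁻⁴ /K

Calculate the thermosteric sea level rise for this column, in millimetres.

about 330 mm

2.5×10⁻⁴ × 0.7 × 250 = 0.04375 m
Layer 2: 2.6×10⁻⁴ × 1.1 × 230 = 0.06578 m
780 × 2.2×10⁻⁴ × 0.73 = 0.125268 m
Layer 4: 0.45 × 1.3×10⁻⁴ × 1600 = 0.09360 m
Δh = 0.04375 + 0.06578 + 0.125268 + 0.09360 = 0.328398 m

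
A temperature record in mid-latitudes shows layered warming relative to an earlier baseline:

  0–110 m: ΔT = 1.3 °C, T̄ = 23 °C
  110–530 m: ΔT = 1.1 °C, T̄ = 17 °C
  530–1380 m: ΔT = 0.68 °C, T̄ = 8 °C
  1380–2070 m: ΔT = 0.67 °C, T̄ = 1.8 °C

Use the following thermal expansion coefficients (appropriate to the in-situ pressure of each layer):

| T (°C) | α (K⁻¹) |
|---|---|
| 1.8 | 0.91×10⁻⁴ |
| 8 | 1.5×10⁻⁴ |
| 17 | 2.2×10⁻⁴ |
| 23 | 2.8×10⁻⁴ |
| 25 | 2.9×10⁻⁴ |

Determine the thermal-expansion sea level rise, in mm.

Δh ≈ 270 mm

Layer 1 at 23 °C → α = 2.8×10⁻⁴ K⁻¹
Layer 2 at 17 °C → α = 2.2×10⁻⁴ K⁻¹
Layer 3 at 8 °C → α = 1.5×10⁻⁴ K⁻¹
Layer 4 at 1.8 °C → α = 0.91×10⁻⁴ K⁻¹
0–110 m: 2.8×10⁻⁴ × 110 × 1.3 = 0.04004 m
Layer 2: 1.1 × 2.2×10⁻⁴ × 420 = 0.10164 m
850 × 0.68 × 1.5×10⁻⁴ = 0.08670 m
0.91×10⁻⁴ × 0.67 × 690 = 0.0420693 m
Δh = 0.04004 + 0.10164 + 0.08670 + 0.0420693 = 0.2704493 m ≈ 270 mm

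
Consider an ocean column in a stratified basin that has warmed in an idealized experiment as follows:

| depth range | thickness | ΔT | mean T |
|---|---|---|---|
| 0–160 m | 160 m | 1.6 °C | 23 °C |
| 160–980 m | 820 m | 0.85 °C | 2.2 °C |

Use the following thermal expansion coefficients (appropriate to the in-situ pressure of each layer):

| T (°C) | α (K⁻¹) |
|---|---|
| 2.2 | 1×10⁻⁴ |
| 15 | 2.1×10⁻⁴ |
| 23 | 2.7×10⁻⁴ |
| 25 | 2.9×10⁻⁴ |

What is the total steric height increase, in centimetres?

Layer 1 at 23 °C → α = 2.7×10⁻⁴ K⁻¹
Layer 2 at 2.2 °C → α = 1×10⁻⁴ K⁻¹
Layer 1: 1.6 × 2.7×10⁻⁴ × 160 = 0.06912 m
Layer 2: 1×10⁻⁴ × 820 × 0.85 = 0.06970 m
Δh = 0.06912 + 0.06970 = 0.13882 m

14 cm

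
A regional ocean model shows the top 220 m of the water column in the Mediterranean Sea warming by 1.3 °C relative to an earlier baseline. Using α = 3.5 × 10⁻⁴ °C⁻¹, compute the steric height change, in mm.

100 mm

Δh = αΔT·H = 3.5×10⁻⁴ × 1.3 × 220 = 0.10010 m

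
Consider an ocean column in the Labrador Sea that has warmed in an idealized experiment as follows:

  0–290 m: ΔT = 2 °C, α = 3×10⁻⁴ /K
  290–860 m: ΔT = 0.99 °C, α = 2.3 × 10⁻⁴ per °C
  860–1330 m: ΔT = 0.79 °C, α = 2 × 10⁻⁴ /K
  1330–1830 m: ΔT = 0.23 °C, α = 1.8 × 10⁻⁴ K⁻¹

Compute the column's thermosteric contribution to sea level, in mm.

Layer 1: 3×10⁻⁴ × 290 × 2 = 0.17400 m
290–860 m: 2.3×10⁻⁴ × 570 × 0.99 = 0.129789 m
Layer 3: 0.79 × 2×10⁻⁴ × 470 = 0.07426 m
1330–1830 m: 0.23 × 1.8×10⁻⁴ × 500 = 0.02070 m
Δh = 0.17400 + 0.129789 + 0.07426 + 0.02070 = 0.398749 m

Δh ≈ 400 mm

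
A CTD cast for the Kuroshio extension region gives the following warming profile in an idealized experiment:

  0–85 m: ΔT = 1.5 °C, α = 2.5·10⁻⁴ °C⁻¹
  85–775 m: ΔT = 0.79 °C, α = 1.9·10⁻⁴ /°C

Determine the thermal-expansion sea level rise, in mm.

135 mm of thermosteric rise

0–85 m: 1.5 × 85 × 2.5×10⁻⁴ = 0.031875 m
Layer 2: 0.79 × 690 × 1.9×10⁻⁴ = 0.103569 m
Δh = 0.031875 + 0.103569 = 0.135444 m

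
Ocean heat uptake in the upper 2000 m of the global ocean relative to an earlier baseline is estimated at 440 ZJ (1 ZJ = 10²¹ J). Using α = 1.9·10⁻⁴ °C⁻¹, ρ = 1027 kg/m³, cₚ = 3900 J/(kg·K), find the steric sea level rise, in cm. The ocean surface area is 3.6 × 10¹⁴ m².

Per unit area: Q = 440×10²¹ / (3.6×10¹⁴) ≈ 1.222×10⁹ J/m²
Δh = αQ/(ρcₚ) = 1.9×10⁻⁴ × 1.222×10⁹ / (1027 × 3900) ≈ 0.057968 m

about 5.8 cm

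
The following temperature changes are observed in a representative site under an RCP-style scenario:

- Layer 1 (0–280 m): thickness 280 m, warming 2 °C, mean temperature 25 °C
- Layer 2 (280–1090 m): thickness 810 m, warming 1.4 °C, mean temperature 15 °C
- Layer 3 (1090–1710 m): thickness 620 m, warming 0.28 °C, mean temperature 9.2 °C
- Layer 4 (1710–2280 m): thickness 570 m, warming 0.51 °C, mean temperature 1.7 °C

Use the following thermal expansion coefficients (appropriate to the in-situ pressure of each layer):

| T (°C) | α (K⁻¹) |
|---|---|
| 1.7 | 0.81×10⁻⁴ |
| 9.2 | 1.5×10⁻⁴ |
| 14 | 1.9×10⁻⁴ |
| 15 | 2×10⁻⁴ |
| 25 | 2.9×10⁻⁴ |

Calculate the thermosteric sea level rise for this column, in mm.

Layer 1 at 25 °C → α = 2.9×10⁻⁴ K⁻¹
Layer 2 at 15 °C → α = 2×10⁻⁴ K⁻¹
Layer 3 at 9.2 °C → α = 1.5×10⁻⁴ K⁻¹
Layer 4 at 1.7 °C → α = 0.81×10⁻⁴ K⁻¹
280 × 2 × 2.9×10⁻⁴ = 0.16240 m
810 × 2×10⁻⁴ × 1.4 = 0.22680 m
Layer 3: 1.5×10⁻⁴ × 0.28 × 620 = 0.02604 m
0.81×10⁻⁴ × 570 × 0.51 = 0.0235467 m
Δh = 0.16240 + 0.22680 + 0.02604 + 0.0235467 = 0.4387867 m

Δh ≈ 440 mm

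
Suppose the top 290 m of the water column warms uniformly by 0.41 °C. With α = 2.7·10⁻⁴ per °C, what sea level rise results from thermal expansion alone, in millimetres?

Δh = αΔT·H = 2.7×10⁻⁴ × 0.41 × 290 = 0.032103 m

32.1 mm of thermosteric rise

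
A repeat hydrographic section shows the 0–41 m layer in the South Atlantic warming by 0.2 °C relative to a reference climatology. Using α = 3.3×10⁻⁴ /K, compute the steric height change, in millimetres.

Δh = αΔT·H = 3.3×10⁻⁴ × 0.2 × 41 = 0.002706 m

Δh ≈ 2.71 mm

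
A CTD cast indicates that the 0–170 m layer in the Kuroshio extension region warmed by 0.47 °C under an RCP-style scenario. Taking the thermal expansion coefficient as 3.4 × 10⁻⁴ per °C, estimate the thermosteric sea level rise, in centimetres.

Δh = αΔT·H = 3.4×10⁻⁴ × 0.47 × 170 = 0.027166 m

about 2.7 cm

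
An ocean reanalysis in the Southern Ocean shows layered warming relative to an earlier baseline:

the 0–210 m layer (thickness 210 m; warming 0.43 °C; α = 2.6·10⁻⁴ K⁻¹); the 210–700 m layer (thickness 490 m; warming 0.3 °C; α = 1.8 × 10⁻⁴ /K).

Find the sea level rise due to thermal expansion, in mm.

0–210 m: 2.6×10⁻⁴ × 210 × 0.43 = 0.023478 m
490 × 0.3 × 1.8×10⁻⁴ = 0.02646 m
Δh = 0.023478 + 0.02646 = 0.049938 m

Δh = 50 mm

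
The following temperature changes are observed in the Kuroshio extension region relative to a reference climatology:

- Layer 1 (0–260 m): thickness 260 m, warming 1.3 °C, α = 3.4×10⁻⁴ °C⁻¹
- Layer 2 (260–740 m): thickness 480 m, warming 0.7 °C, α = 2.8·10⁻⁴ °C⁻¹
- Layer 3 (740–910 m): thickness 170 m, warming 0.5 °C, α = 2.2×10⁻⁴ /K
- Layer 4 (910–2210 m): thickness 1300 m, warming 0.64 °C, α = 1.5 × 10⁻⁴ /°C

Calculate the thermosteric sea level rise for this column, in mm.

1.3 × 3.4×10⁻⁴ × 260 = 0.11492 m
480 × 0.7 × 2.8×10⁻⁴ = 0.09408 m
Layer 3: 170 × 0.5 × 2.2×10⁻⁴ = 0.01870 m
1300 × 0.64 × 1.5×10⁻⁴ = 0.12480 m
Δh = 0.11492 + 0.09408 + 0.01870 + 0.12480 = 0.35250 m ≈ 353 mm

353 mm of thermosteric rise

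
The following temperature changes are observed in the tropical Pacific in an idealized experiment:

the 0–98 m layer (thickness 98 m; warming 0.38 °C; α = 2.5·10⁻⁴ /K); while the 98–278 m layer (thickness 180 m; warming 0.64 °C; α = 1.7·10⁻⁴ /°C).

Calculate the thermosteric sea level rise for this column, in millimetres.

0–98 m: 2.5×10⁻⁴ × 0.38 × 98 = 0.00931 m
98–278 m: 0.64 × 180 × 1.7×10⁻⁴ = 0.019584 m
Δh = 0.00931 + 0.019584 = 0.028894 m

29 mm of thermosteric rise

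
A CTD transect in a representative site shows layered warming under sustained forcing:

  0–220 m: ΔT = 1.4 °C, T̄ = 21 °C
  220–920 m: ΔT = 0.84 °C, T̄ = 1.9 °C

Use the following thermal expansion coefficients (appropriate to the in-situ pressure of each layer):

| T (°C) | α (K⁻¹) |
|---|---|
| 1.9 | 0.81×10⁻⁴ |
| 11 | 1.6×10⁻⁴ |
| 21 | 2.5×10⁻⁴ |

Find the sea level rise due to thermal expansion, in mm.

about 125 mm

Layer 1 at 21 °C → α = 2.5×10⁻⁴ K⁻¹
Layer 2 at 1.9 °C → α = 0.81×10⁻⁴ K⁻¹
0–220 m: 2.5×10⁻⁴ × 1.4 × 220 = 0.07700 m
220–920 m: 700 × 0.81×10⁻⁴ × 0.84 = 0.047628 m
Δh = 0.07700 + 0.047628 = 0.124628 m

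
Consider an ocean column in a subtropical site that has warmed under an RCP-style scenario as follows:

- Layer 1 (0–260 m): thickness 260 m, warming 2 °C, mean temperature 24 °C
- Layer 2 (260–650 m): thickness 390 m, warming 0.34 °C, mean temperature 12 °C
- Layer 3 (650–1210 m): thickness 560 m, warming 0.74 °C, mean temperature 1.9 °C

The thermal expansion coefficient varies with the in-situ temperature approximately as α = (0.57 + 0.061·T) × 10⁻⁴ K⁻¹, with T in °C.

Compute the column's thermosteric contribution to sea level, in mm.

Layer 1: α = (0.57 + 0.061×24)×10⁻⁴ = 2.034×10⁻⁴ K⁻¹
Layer 2: α = (0.57 + 0.061×12)×10⁻⁴ = 1.302×10⁻⁴ K⁻¹
Layer 3: α = (0.57 + 0.061×1.9)×10⁻⁴ = 0.6859×10⁻⁴ K⁻¹
2.034×10⁻⁴ × 2 × 260 = 0.105768 m
260–650 m: 1.302×10⁻⁴ × 390 × 0.34 = 0.01726452 m
Layer 3: 0.6859×10⁻⁴ × 0.74 × 560 = 0.028423696 m
Δh = 0.105768 + 0.01726452 + 0.028423696 = 0.151456216 m

Δh ≈ 151 mm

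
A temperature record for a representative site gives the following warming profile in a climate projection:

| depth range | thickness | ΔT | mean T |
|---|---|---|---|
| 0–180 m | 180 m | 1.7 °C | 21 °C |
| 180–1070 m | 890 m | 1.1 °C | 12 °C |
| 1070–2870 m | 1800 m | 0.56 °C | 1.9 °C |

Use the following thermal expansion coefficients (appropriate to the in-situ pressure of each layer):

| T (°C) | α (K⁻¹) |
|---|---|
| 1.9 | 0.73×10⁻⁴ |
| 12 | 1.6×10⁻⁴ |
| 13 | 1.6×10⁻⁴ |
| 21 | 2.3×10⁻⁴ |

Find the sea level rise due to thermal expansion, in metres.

Layer 1 at 21 °C → α = 2.3×10⁻⁴ K⁻¹
Layer 2 at 12 °C → α = 1.6×10⁻⁴ K⁻¹
Layer 3 at 1.9 °C → α = 0.73×10⁻⁴ K⁻¹
180 × 1.7 × 2.3×10⁻⁴ = 0.07038 m
890 × 1.1 × 1.6×10⁻⁴ = 0.15664 m
1070–2870 m: 0.73×10⁻⁴ × 0.56 × 1800 = 0.073584 m
Δh = 0.07038 + 0.15664 + 0.073584 = 0.300604 m ≈ 0.301 m

0.301 m of thermosteric rise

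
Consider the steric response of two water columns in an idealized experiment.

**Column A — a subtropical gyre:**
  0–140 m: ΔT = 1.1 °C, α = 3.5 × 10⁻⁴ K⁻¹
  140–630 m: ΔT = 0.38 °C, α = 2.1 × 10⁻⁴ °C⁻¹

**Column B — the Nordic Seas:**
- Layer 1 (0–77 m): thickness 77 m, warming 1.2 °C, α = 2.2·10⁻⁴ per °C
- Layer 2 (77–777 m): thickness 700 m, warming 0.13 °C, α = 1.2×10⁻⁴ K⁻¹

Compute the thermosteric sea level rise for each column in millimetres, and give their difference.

A: 93 mm; B: 31 mm; difference 62 mm

A Layer 1: 1.1 × 140 × 3.5×10⁻⁴ = 0.05390 m
A 140–630 m: 490 × 0.38 × 2.1×10⁻⁴ = 0.039102 m
A total: 0.093002 m
B Layer 1: 1.2 × 2.2×10⁻⁴ × 77 = 0.020328 m
B 77–777 m: 1.2×10⁻⁴ × 700 × 0.13 = 0.01092 m
B total: 0.031248 m
Difference: 0.093002 − 0.031248 = 0.061754 m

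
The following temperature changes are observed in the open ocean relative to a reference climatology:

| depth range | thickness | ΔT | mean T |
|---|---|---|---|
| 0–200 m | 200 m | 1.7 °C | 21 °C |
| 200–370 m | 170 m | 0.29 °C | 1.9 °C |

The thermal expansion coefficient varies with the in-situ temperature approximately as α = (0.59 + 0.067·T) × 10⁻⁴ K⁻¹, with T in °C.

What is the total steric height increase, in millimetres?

71 mm of thermosteric rise

Layer 1: α = (0.59 + 0.067×21)×10⁻⁴ = 1.997×10⁻⁴ K⁻¹
Layer 2: α = (0.59 + 0.067×1.9)×10⁻⁴ = 0.7173×10⁻⁴ K⁻¹
0–200 m: 1.997×10⁻⁴ × 1.7 × 200 = 0.067898 m
200–370 m: 0.29 × 0.7173×10⁻⁴ × 170 = 0.003536289 m
Δh = 0.067898 + 0.003536289 = 0.071434289 m ≈ 71 mm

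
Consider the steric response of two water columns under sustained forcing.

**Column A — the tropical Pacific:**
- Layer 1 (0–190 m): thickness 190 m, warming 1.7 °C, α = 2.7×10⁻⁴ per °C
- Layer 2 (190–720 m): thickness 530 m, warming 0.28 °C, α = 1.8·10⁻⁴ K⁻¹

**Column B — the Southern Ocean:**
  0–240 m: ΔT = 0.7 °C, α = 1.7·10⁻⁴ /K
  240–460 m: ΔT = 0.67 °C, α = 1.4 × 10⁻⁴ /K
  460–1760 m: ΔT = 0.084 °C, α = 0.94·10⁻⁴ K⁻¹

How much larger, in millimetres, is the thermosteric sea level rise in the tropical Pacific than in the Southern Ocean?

Δh_A − Δh_B ≈ 54 mm

A 1.7 × 190 × 2.7×10⁻⁴ = 0.08721 m
A Layer 2: 1.8×10⁻⁴ × 530 × 0.28 = 0.026712 m
A total: 0.113922 m
B 0–240 m: 1.7×10⁻⁴ × 0.7 × 240 = 0.02856 m
B Layer 2: 0.67 × 220 × 1.4×10⁻⁴ = 0.020636 m
B Layer 3: 1300 × 0.94×10⁻⁴ × 0.084 = 0.0102648 m
B total: 0.0594608 m
Difference: 0.113922 − 0.0594608 = 0.0544612 m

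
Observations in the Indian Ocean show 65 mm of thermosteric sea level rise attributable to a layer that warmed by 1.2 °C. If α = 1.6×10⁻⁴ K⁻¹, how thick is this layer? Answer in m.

H ≈ 339 m

H = Δh/(αΔT) = 0.065 / (1.6×10⁻⁴ × 1.2) ≈ 338.5 m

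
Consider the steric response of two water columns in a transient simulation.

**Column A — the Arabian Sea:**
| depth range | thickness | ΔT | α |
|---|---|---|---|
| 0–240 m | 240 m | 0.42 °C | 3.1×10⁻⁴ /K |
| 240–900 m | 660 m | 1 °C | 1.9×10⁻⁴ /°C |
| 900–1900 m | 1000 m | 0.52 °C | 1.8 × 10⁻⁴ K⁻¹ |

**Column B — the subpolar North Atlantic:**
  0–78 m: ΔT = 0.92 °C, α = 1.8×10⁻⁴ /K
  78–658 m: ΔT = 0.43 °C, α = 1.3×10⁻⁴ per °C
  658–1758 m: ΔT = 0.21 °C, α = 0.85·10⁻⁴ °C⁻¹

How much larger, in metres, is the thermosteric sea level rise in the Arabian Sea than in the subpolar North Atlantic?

A Layer 1: 0.42 × 3.1×10⁻⁴ × 240 = 0.031248 m
A 240–900 m: 660 × 1 × 1.9×10⁻⁴ = 0.12540 m
A 1000 × 1.8×10⁻⁴ × 0.52 = 0.09360 m
A total: 0.250248 m
B 0–78 m: 0.92 × 1.8×10⁻⁴ × 78 = 0.0129168 m
B 78–658 m: 0.43 × 1.3×10⁻⁴ × 580 = 0.032422 m
B 0.21 × 0.85×10⁻⁴ × 1100 = 0.019635 m
B total: 0.0649738 m
Difference: 0.250248 − 0.0649738 = 0.1852742 m

0.185 m larger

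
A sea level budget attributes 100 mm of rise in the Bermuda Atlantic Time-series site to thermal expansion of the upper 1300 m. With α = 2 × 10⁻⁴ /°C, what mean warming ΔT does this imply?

ΔT = Δh/(αH) = 0.1 / (2×10⁻⁴ × 1300) ≈ 0.3846 K

0.385 K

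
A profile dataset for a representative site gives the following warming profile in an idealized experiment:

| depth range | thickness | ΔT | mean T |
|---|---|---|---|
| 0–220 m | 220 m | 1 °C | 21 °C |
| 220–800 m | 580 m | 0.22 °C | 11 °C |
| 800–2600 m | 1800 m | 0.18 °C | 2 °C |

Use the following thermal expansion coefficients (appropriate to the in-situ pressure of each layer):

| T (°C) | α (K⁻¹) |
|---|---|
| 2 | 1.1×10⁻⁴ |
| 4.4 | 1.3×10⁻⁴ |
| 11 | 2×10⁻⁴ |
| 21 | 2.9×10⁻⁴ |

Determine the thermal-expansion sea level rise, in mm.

Layer 1 at 21 °C → α = 2.9×10⁻⁴ K⁻¹
Layer 2 at 11 °C → α = 2×10⁻⁴ K⁻¹
Layer 3 at 2 °C → α = 1.1×10⁻⁴ K⁻¹
2.9×10⁻⁴ × 220 × 1 = 0.06380 m
2×10⁻⁴ × 580 × 0.22 = 0.02552 m
800–2600 m: 0.18 × 1.1×10⁻⁴ × 1800 = 0.03564 m
Δh = 0.06380 + 0.02552 + 0.03564 = 0.12496 m

about 125 mm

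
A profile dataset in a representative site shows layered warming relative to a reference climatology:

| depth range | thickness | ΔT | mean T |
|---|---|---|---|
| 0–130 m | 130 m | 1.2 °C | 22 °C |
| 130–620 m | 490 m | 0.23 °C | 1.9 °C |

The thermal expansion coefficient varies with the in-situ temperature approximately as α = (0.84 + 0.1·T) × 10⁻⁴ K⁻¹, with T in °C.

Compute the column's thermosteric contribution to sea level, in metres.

0.059 m

Layer 1: α = (0.84 + 0.1×22)×10⁻⁴ = 3.04×10⁻⁴ K⁻¹
Layer 2: α = (0.84 + 0.1×1.9)×10⁻⁴ = 1.03×10⁻⁴ K⁻¹
0–130 m: 3.04×10⁻⁴ × 130 × 1.2 = 0.047424 m
0.23 × 1.03×10⁻⁴ × 490 = 0.0116081 m
Δh = 0.047424 + 0.0116081 = 0.0590321 m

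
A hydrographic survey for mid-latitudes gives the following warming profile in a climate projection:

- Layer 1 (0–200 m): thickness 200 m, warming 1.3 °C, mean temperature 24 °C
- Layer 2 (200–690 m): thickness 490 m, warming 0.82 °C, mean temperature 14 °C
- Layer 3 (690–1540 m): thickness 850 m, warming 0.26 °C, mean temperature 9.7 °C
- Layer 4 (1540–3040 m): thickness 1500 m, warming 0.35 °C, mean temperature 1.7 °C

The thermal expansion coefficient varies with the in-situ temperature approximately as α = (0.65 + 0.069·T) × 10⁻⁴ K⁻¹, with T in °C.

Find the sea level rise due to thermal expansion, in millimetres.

about 190 mm

Layer 1: α = (0.65 + 0.069×24)×10⁻⁴ = 2.306×10⁻⁴ K⁻¹
Layer 2: α = (0.65 + 0.069×14)×10⁻⁴ = 1.616×10⁻⁴ K⁻¹
Layer 3: α = (0.65 + 0.069×9.7)×10⁻⁴ = 1.3193×10⁻⁴ K⁻¹
Layer 4: α = (0.65 + 0.069×1.7)×10⁻⁴ = 0.7673×10⁻⁴ K⁻¹
2.306×10⁻⁴ × 1.3 × 200 = 0.059956 m
490 × 0.82 × 1.616×10⁻⁴ = 0.06493088 m
Layer 3: 850 × 1.3193×10⁻⁴ × 0.26 = 0.02915653 m
1540–3040 m: 0.35 × 1500 × 0.7673×10⁻⁴ = 0.04028325 m
Δh = 0.059956 + 0.06493088 + 0.02915653 + 0.04028325 = 0.19432666 m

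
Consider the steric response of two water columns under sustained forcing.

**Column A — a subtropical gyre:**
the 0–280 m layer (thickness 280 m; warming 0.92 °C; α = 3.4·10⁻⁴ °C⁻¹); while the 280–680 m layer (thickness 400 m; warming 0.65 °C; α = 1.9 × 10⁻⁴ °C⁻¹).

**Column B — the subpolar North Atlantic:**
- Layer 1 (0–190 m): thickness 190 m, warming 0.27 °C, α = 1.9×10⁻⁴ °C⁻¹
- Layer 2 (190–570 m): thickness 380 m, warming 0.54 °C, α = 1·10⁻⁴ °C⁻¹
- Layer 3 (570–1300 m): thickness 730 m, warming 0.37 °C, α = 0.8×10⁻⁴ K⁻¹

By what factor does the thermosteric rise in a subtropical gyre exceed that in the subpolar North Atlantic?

A Layer 1: 0.92 × 280 × 3.4×10⁻⁴ = 0.087584 m
A Layer 2: 0.65 × 1.9×10⁻⁴ × 400 = 0.04940 m
A total: 0.136984 m
B Layer 1: 190 × 0.27 × 1.9×10⁻⁴ = 0.009747 m
B 190–570 m: 1×10⁻⁴ × 0.54 × 380 = 0.02052 m
B Layer 3: 0.37 × 0.8×10⁻⁴ × 730 = 0.021608 m
B total: 0.051875 m
Ratio: 0.136984 / 0.051875 ≈ 2.641

≈ 2.6×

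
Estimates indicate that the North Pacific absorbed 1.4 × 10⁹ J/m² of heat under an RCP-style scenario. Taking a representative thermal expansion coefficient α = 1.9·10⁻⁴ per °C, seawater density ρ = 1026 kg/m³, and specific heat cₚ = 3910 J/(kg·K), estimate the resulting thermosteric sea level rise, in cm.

about 6.6 cm

Δh = αQ/(ρcₚ) = 1.9×10⁻⁴ × 1.4×10⁹ / (1026 × 3910) ≈ 0.066307 m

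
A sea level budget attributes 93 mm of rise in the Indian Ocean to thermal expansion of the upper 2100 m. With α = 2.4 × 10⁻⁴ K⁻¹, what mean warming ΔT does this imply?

ΔT = Δh/(αH) = 0.093 / (2.4×10⁻⁴ × 2100) ≈ 0.1845 K

ΔT ≈ 0.18 K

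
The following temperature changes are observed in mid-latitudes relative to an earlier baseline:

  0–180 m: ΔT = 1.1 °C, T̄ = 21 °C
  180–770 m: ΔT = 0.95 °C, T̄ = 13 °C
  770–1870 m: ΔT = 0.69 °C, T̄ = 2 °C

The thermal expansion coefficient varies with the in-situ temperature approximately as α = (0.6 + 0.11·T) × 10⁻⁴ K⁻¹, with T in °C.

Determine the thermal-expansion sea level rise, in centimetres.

Δh ≈ 23.4 cm

Layer 1: α = (0.6 + 0.11×21)×10⁻⁴ = 2.91×10⁻⁴ K⁻¹
Layer 2: α = (0.6 + 0.11×13)×10⁻⁴ = 2.03×10⁻⁴ K⁻¹
Layer 3: α = (0.6 + 0.11×2)×10⁻⁴ = 0.82×10⁻⁴ K⁻¹
2.91×10⁻⁴ × 180 × 1.1 = 0.057618 m
0.95 × 590 × 2.03×10⁻⁴ = 0.1137815 m
1100 × 0.82×10⁻⁴ × 0.69 = 0.062238 m
Δh = 0.057618 + 0.1137815 + 0.062238 = 0.2336375 m ≈ 23.4 cm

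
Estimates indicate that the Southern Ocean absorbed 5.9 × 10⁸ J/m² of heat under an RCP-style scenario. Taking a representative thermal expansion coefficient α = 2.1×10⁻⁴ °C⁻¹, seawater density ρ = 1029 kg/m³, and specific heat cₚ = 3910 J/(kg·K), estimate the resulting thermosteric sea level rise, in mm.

30.8 mm of thermosteric rise

Δh = αQ/(ρcₚ) = 2.1×10⁻⁴ × 5.9×10⁸ / (1029 × 3910) ≈ 0.030795 m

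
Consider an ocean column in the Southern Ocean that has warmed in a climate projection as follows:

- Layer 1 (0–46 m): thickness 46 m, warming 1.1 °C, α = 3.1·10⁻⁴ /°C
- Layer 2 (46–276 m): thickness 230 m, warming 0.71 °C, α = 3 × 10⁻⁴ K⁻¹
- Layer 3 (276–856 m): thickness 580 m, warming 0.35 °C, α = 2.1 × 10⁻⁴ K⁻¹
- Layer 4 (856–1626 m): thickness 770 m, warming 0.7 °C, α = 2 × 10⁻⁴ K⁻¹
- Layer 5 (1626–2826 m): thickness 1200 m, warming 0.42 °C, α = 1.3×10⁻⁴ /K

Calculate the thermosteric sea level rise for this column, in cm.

Δh = 28.1 cm

0–46 m: 1.1 × 46 × 3.1×10⁻⁴ = 0.015686 m
230 × 3×10⁻⁴ × 0.71 = 0.04899 m
2.1×10⁻⁴ × 580 × 0.35 = 0.04263 m
0.7 × 2×10⁻⁴ × 770 = 0.10780 m
1.3×10⁻⁴ × 1200 × 0.42 = 0.06552 m
Δh = 0.015686 + 0.04899 + 0.04263 + 0.10780 + 0.06552 = 0.280626 m ≈ 28.1 cm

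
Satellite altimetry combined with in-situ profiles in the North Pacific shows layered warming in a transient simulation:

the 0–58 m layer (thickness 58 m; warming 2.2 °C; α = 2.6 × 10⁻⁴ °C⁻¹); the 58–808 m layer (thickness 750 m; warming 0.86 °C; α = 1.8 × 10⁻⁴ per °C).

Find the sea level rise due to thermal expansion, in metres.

2.2 × 2.6×10⁻⁴ × 58 = 0.033176 m
Layer 2: 750 × 0.86 × 1.8×10⁻⁴ = 0.11610 m
Δh = 0.033176 + 0.11610 = 0.149276 m ≈ 0.149 m

0.149 m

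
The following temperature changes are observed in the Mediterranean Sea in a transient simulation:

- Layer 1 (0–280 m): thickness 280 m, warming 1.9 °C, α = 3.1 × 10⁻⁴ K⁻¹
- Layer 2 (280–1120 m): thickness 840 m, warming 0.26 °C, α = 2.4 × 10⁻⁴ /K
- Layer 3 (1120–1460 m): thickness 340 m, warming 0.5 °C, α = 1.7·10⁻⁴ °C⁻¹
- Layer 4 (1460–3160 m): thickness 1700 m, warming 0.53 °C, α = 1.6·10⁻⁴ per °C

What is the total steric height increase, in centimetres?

39 cm of thermosteric rise

0–280 m: 3.1×10⁻⁴ × 280 × 1.9 = 0.16492 m
0.26 × 2.4×10⁻⁴ × 840 = 0.052416 m
1120–1460 m: 340 × 0.5 × 1.7×10⁻⁴ = 0.02890 m
Layer 4: 0.53 × 1700 × 1.6×10⁻⁴ = 0.14416 m
Δh = 0.16492 + 0.052416 + 0.02890 + 0.14416 = 0.390396 m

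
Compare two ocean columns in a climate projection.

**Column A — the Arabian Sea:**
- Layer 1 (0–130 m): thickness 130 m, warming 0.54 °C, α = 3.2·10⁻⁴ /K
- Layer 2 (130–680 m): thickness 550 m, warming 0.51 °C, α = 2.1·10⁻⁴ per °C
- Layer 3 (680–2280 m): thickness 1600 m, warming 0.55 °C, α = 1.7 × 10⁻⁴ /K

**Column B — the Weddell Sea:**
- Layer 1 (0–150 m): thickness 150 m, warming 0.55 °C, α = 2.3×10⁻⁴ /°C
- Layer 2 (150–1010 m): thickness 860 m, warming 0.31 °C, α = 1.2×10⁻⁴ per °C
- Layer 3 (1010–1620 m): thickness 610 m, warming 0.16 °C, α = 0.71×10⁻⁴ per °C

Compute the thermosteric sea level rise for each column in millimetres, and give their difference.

A 0.54 × 130 × 3.2×10⁻⁴ = 0.022464 m
A 130–680 m: 2.1×10⁻⁴ × 0.51 × 550 = 0.058905 m
A 1.7×10⁻⁴ × 1600 × 0.55 = 0.14960 m
A total: 0.230969 m
B Layer 1: 0.55 × 2.3×10⁻⁴ × 150 = 0.018975 m
B 150–1010 m: 1.2×10⁻⁴ × 0.31 × 860 = 0.031992 m
B 1010–1620 m: 0.16 × 610 × 0.71×10⁻⁴ = 0.0069296 m
B total: 0.0578966 m
Difference: 0.230969 − 0.0578966 = 0.1730724 m

A: 230 mm; B: 58 mm; difference 170 mm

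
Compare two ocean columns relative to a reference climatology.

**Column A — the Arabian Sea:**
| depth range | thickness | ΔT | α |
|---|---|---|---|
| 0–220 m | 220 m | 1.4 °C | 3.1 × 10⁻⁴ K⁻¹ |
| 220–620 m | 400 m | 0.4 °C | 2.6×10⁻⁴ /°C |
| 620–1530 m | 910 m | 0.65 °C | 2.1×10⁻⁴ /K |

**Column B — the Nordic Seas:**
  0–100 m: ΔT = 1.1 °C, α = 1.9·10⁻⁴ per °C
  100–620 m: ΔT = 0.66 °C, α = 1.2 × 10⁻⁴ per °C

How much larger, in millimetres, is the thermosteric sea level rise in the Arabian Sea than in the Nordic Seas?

200 mm

A 1.4 × 220 × 3.1×10⁻⁴ = 0.09548 m
A Layer 2: 400 × 0.4 × 2.6×10⁻⁴ = 0.04160 m
A 2.1×10⁻⁴ × 910 × 0.65 = 0.124215 m
A total: 0.261295 m
B 1.1 × 1.9×10⁻⁴ × 100 = 0.02090 m
B Layer 2: 0.66 × 520 × 1.2×10⁻⁴ = 0.041184 m
B total: 0.062084 m
Difference: 0.261295 − 0.062084 = 0.199211 m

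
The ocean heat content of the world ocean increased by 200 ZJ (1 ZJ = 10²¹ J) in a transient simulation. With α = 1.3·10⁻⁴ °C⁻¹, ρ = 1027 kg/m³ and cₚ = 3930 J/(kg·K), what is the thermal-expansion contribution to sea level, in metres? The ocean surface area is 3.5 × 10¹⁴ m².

Per unit area: Q = 200×10²¹ / (3.5×10¹⁴) ≈ 5.714×10⁸ J/m²
Δh = αQ/(ρcₚ) = 1.3×10⁻⁴ × 5.714×10⁸ / (1027 × 3930) ≈ 0.018404 m

Δh ≈ 0.0184 m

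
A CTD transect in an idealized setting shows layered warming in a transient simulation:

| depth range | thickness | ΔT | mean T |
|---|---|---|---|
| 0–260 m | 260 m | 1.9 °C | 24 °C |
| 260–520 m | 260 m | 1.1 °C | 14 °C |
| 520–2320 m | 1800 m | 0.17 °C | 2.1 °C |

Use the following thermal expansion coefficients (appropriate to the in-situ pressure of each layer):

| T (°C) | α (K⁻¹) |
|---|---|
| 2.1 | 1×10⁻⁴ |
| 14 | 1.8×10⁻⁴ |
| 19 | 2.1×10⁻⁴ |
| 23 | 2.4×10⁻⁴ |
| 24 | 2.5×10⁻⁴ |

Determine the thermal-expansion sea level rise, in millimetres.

206 mm of thermosteric rise

Layer 1 at 24 °C → α = 2.5×10⁻⁴ K⁻¹
Layer 2 at 14 °C → α = 1.8×10⁻⁴ K⁻¹
Layer 3 at 2.1 °C → α = 1×10⁻⁴ K⁻¹
2.5×10⁻⁴ × 260 × 1.9 = 0.12350 m
260 × 1.8×10⁻⁴ × 1.1 = 0.05148 m
520–2320 m: 1800 × 1×10⁻⁴ × 0.17 = 0.03060 m
Δh = 0.12350 + 0.05148 + 0.03060 = 0.20558 m ≈ 206 mm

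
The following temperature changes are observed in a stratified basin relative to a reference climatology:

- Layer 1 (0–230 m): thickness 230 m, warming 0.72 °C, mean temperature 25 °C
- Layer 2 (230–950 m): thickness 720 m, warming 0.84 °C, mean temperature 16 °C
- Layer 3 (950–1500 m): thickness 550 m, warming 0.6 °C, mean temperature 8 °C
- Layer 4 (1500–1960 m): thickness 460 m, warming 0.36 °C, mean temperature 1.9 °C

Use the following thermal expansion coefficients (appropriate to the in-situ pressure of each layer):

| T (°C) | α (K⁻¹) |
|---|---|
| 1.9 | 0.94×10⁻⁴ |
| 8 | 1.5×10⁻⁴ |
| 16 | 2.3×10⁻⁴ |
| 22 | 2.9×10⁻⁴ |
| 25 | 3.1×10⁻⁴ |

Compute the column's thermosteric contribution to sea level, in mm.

Δh ≈ 256 mm

Layer 1 at 25 °C → α = 3.1×10⁻⁴ K⁻¹
Layer 2 at 16 °C → α = 2.3×10⁻⁴ K⁻¹
Layer 3 at 8 °C → α = 1.5×10⁻⁴ K⁻¹
Layer 4 at 1.9 °C → α = 0.94×10⁻⁴ K⁻¹
0–230 m: 0.72 × 3.1×10⁻⁴ × 230 = 0.051336 m
2.3×10⁻⁴ × 0.84 × 720 = 0.139104 m
950–1500 m: 0.6 × 1.5×10⁻⁴ × 550 = 0.04950 m
Layer 4: 460 × 0.36 × 0.94×10⁻⁴ = 0.0155664 m
Δh = 0.051336 + 0.139104 + 0.04950 + 0.0155664 = 0.2555064 m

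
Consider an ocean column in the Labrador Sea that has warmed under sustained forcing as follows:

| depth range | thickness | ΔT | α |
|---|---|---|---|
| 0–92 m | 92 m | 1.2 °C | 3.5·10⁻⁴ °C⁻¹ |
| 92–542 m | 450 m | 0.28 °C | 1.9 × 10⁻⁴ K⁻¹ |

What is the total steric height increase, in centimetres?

Layer 1: 3.5×10⁻⁴ × 1.2 × 92 = 0.03864 m
92–542 m: 450 × 0.28 × 1.9×10⁻⁴ = 0.02394 m
Δh = 0.03864 + 0.02394 = 0.06258 m

about 6.26 cm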